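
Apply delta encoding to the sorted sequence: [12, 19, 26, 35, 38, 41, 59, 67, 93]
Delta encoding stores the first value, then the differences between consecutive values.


First value: 12
Deltas:
  19 - 12 = 7
  26 - 19 = 7
  35 - 26 = 9
  38 - 35 = 3
  41 - 38 = 3
  59 - 41 = 18
  67 - 59 = 8
  93 - 67 = 26


Delta encoded: [12, 7, 7, 9, 3, 3, 18, 8, 26]


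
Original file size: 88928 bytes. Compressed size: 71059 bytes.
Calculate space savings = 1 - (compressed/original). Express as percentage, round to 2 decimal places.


ratio = compressed/original = 71059/88928 = 0.799062
savings = 1 - ratio = 1 - 0.799062 = 0.200938
as a percentage: 0.200938 * 100 = 20.09%

Space savings = 1 - 71059/88928 = 20.09%


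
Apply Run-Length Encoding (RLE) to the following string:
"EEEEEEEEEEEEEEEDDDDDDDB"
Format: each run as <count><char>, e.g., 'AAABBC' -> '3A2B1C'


Scanning runs left to right:
  i=0: run of 'E' x 15 -> '15E'
  i=15: run of 'D' x 7 -> '7D'
  i=22: run of 'B' x 1 -> '1B'

RLE = 15E7D1B


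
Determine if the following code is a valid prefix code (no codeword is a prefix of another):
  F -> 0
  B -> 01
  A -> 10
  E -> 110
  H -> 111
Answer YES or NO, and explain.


Checking each pair (does one codeword prefix another?):
  F='0' vs B='01': prefix -- VIOLATION

NO -- this is NOT a valid prefix code. F (0) is a prefix of B (01).


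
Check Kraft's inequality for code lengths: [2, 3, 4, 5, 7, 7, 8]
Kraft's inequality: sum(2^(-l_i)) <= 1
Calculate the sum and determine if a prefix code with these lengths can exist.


Sum = 2^(-2) + 2^(-3) + 2^(-4) + 2^(-5) + 2^(-7) + 2^(-7) + 2^(-8)
    = 0.25 + 0.125 + 0.0625 + 0.03125 + 0.0078125 + 0.0078125 + 0.00390625
    = 125/256 = 0.48828125
Since 0.48828125 <= 1, Kraft's inequality IS satisfied.
A prefix code with these lengths CAN exist.

Kraft sum = 0.48828125. Satisfied.


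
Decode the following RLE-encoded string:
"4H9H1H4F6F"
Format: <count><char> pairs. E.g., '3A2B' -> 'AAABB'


Expanding each <count><char> pair:
  4H -> 'HHHH'
  9H -> 'HHHHHHHHH'
  1H -> 'H'
  4F -> 'FFFF'
  6F -> 'FFFFFF'

Decoded = HHHHHHHHHHHHHHFFFFFFFFFF


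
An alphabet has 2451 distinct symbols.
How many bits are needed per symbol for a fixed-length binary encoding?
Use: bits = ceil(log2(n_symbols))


log2(2451) = 11.2592
Bracket: 2^11 = 2048 < 2451 <= 2^12 = 4096
So ceil(log2(2451)) = 12

bits = ceil(log2(2451)) = ceil(11.2592) = 12 bits


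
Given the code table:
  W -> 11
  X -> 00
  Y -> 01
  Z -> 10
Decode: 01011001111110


Decoding:
01 -> Y
01 -> Y
10 -> Z
01 -> Y
11 -> W
11 -> W
10 -> Z


Result: YYZYWWZ


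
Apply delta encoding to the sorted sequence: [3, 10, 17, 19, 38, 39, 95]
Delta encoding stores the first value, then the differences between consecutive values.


First value: 3
Deltas:
  10 - 3 = 7
  17 - 10 = 7
  19 - 17 = 2
  38 - 19 = 19
  39 - 38 = 1
  95 - 39 = 56


Delta encoded: [3, 7, 7, 2, 19, 1, 56]


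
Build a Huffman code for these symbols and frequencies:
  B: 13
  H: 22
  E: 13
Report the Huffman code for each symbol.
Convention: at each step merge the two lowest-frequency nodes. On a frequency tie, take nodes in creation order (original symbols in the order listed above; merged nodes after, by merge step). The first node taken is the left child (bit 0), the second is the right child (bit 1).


Huffman tree construction:
Step 1: Merge B(13) + E(13) = 26
Step 2: Merge H(22) + (B+E)(26) = 48
Read each symbol's code off the tree from the root (left child = 0, right child = 1).

Codes:
  B: 10 (length 2)
  H: 0 (length 1)
  E: 11 (length 2)
Average code length: 74/48 = 1.5417 bits/symbol


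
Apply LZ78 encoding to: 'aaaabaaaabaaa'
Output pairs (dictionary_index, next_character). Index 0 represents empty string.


LZ78 encoding steps:
Dictionary: {0: ''}
Step 1: w='' (idx 0), next='a' -> output (0, 'a'), add 'a' as idx 1
Step 2: w='a' (idx 1), next='a' -> output (1, 'a'), add 'aa' as idx 2
Step 3: w='a' (idx 1), next='b' -> output (1, 'b'), add 'ab' as idx 3
Step 4: w='aa' (idx 2), next='a' -> output (2, 'a'), add 'aaa' as idx 4
Step 5: w='ab' (idx 3), next='a' -> output (3, 'a'), add 'aba' as idx 5
Step 6: w='aa' (idx 2), end of input -> output (2, '')


Encoded: [(0, 'a'), (1, 'a'), (1, 'b'), (2, 'a'), (3, 'a'), (2, '')]


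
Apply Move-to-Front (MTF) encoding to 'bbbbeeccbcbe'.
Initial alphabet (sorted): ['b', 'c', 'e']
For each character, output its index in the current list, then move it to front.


MTF encoding:
'b': index 0 in ['b', 'c', 'e'] -> ['b', 'c', 'e']
'b': index 0 in ['b', 'c', 'e'] -> ['b', 'c', 'e']
'b': index 0 in ['b', 'c', 'e'] -> ['b', 'c', 'e']
'b': index 0 in ['b', 'c', 'e'] -> ['b', 'c', 'e']
'e': index 2 in ['b', 'c', 'e'] -> ['e', 'b', 'c']
'e': index 0 in ['e', 'b', 'c'] -> ['e', 'b', 'c']
'c': index 2 in ['e', 'b', 'c'] -> ['c', 'e', 'b']
'c': index 0 in ['c', 'e', 'b'] -> ['c', 'e', 'b']
'b': index 2 in ['c', 'e', 'b'] -> ['b', 'c', 'e']
'c': index 1 in ['b', 'c', 'e'] -> ['c', 'b', 'e']
'b': index 1 in ['c', 'b', 'e'] -> ['b', 'c', 'e']
'e': index 2 in ['b', 'c', 'e'] -> ['e', 'b', 'c']


Output: [0, 0, 0, 0, 2, 0, 2, 0, 2, 1, 1, 2]


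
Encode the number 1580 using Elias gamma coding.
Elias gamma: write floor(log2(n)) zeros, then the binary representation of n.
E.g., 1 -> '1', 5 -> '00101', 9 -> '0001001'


num_bits = floor(log2(1580)) + 1 = 11
leading_zeros = num_bits - 1 = 10
binary(1580) = 11000101100

Elias gamma(1580) = '0000000000' + '11000101100' = 000000000011000101100 (21 bits)


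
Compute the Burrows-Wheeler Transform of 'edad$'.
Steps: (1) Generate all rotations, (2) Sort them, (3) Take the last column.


Rotations (sorted):
  0: $edad -> last char: d
  1: ad$ed -> last char: d
  2: d$eda -> last char: a
  3: dad$e -> last char: e
  4: edad$ -> last char: $


BWT = ddae$


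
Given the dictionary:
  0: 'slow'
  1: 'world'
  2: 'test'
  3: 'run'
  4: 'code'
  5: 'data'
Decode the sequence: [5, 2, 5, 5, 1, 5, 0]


Look up each index in the dictionary:
  5 -> 'data'
  2 -> 'test'
  5 -> 'data'
  5 -> 'data'
  1 -> 'world'
  5 -> 'data'
  0 -> 'slow'

Decoded: "data test data data world data slow"


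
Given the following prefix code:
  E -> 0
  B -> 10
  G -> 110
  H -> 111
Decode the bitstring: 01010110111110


Decoding step by step:
Bits 0 -> E
Bits 10 -> B
Bits 10 -> B
Bits 110 -> G
Bits 111 -> H
Bits 110 -> G


Decoded message: EBBGHG


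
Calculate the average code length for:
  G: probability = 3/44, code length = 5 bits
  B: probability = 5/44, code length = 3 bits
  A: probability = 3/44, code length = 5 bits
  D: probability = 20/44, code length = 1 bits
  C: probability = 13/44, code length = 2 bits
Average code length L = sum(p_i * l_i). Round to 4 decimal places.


Weighted contributions p_i * l_i:
  G: (3/44) * 5 = 15/44
  B: (5/44) * 3 = 15/44
  A: (3/44) * 5 = 15/44
  D: (20/44) * 1 = 20/44
  C: (13/44) * 2 = 26/44
Sum = (15 + 15 + 15 + 20 + 26)/44 = 91/44

L = 91/44 = 2.0682 bits/symbol


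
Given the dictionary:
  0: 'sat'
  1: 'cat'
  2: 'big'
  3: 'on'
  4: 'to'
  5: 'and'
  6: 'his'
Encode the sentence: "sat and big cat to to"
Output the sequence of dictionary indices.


Look up each word in the dictionary:
  'sat' -> 0
  'and' -> 5
  'big' -> 2
  'cat' -> 1
  'to' -> 4
  'to' -> 4

Encoded: [0, 5, 2, 1, 4, 4]


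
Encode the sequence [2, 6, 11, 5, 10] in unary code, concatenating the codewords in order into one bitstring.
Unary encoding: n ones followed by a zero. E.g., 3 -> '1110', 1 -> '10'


Encode each number as n ones followed by a terminating 0:
  2 -> 110 (3 bits)
  6 -> 1111110 (7 bits)
  11 -> 111111111110 (12 bits)
  5 -> 111110 (6 bits)
  10 -> 11111111110 (11 bits)
Total length = 3 + 7 + 12 + 6 + 11 = 39 bits.

Unary([2, 6, 11, 5, 10]) = 110111111011111111111011111011111111110 (39 bits)


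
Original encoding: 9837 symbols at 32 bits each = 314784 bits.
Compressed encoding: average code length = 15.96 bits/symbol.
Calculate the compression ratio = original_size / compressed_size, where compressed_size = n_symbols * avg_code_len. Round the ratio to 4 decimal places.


original_size = n_symbols * orig_bits = 9837 * 32 = 314784 bits
compressed_size = n_symbols * avg_code_len = 9837 * 15.96 = 156998.52 bits
ratio = original_size / compressed_size = 314784 / 156998.52 = 2.005

Compression ratio = 2.005


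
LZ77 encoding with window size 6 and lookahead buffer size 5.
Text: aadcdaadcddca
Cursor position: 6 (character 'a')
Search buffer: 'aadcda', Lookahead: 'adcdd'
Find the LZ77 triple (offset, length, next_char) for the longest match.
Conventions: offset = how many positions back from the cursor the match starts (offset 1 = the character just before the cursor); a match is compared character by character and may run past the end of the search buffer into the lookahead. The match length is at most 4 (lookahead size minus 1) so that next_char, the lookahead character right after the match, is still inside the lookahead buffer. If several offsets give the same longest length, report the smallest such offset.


Try each offset into the search buffer:
  offset=1 (pos 5, char 'a'): match length 1
  offset=2 (pos 4, char 'd'): match length 0
  offset=3 (pos 3, char 'c'): match length 0
  offset=4 (pos 2, char 'd'): match length 0
  offset=5 (pos 1, char 'a'): match length 4
  offset=6 (pos 0, char 'a'): match length 1
Longest match has length 4 at offset 5.
next_char = character at position 6 + 4 = 10 -> 'd'

Best match: offset=5, length=4 (matching 'adcd' starting at position 1)
LZ77 triple: (5, 4, 'd')


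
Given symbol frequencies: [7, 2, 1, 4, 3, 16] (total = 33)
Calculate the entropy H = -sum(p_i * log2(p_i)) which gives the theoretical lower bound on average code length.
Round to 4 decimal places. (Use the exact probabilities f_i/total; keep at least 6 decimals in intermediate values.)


Per-symbol terms -p_i * log2(p_i) with p_i = f_i/33:
  p = 7/33 = 0.212121: log2(p) = -2.237039, -p*log2(p) = 0.474523
  p = 2/33 = 0.060606: log2(p) = -4.044394, -p*log2(p) = 0.245115
  p = 1/33 = 0.030303: log2(p) = -5.044394, -p*log2(p) = 0.152860
  p = 4/33 = 0.121212: log2(p) = -3.044394, -p*log2(p) = 0.369017
  p = 3/33 = 0.090909: log2(p) = -3.459432, -p*log2(p) = 0.314494
  p = 16/33 = 0.484848: log2(p) = -1.044394, -p*log2(p) = 0.506373
H = 0.474523 + 0.245115 + 0.152860 + 0.369017 + 0.314494 + 0.506373 = 2.062382

H = 2.0624 bits/symbol


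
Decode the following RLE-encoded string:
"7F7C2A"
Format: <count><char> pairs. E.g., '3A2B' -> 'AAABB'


Expanding each <count><char> pair:
  7F -> 'FFFFFFF'
  7C -> 'CCCCCCC'
  2A -> 'AA'

Decoded = FFFFFFFCCCCCCCAA


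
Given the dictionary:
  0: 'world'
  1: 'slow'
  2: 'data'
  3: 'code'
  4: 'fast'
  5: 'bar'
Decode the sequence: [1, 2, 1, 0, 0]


Look up each index in the dictionary:
  1 -> 'slow'
  2 -> 'data'
  1 -> 'slow'
  0 -> 'world'
  0 -> 'world'

Decoded: "slow data slow world world"


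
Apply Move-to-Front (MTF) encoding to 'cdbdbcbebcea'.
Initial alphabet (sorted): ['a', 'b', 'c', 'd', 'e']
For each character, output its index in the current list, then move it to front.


MTF encoding:
'c': index 2 in ['a', 'b', 'c', 'd', 'e'] -> ['c', 'a', 'b', 'd', 'e']
'd': index 3 in ['c', 'a', 'b', 'd', 'e'] -> ['d', 'c', 'a', 'b', 'e']
'b': index 3 in ['d', 'c', 'a', 'b', 'e'] -> ['b', 'd', 'c', 'a', 'e']
'd': index 1 in ['b', 'd', 'c', 'a', 'e'] -> ['d', 'b', 'c', 'a', 'e']
'b': index 1 in ['d', 'b', 'c', 'a', 'e'] -> ['b', 'd', 'c', 'a', 'e']
'c': index 2 in ['b', 'd', 'c', 'a', 'e'] -> ['c', 'b', 'd', 'a', 'e']
'b': index 1 in ['c', 'b', 'd', 'a', 'e'] -> ['b', 'c', 'd', 'a', 'e']
'e': index 4 in ['b', 'c', 'd', 'a', 'e'] -> ['e', 'b', 'c', 'd', 'a']
'b': index 1 in ['e', 'b', 'c', 'd', 'a'] -> ['b', 'e', 'c', 'd', 'a']
'c': index 2 in ['b', 'e', 'c', 'd', 'a'] -> ['c', 'b', 'e', 'd', 'a']
'e': index 2 in ['c', 'b', 'e', 'd', 'a'] -> ['e', 'c', 'b', 'd', 'a']
'a': index 4 in ['e', 'c', 'b', 'd', 'a'] -> ['a', 'e', 'c', 'b', 'd']


Output: [2, 3, 3, 1, 1, 2, 1, 4, 1, 2, 2, 4]


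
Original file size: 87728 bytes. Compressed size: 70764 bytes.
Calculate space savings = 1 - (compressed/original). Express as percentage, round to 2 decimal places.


ratio = compressed/original = 70764/87728 = 0.80663
savings = 1 - ratio = 1 - 0.80663 = 0.19337
as a percentage: 0.19337 * 100 = 19.34%

Space savings = 1 - 70764/87728 = 19.34%


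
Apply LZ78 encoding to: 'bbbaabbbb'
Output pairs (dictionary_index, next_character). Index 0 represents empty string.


LZ78 encoding steps:
Dictionary: {0: ''}
Step 1: w='' (idx 0), next='b' -> output (0, 'b'), add 'b' as idx 1
Step 2: w='b' (idx 1), next='b' -> output (1, 'b'), add 'bb' as idx 2
Step 3: w='' (idx 0), next='a' -> output (0, 'a'), add 'a' as idx 3
Step 4: w='a' (idx 3), next='b' -> output (3, 'b'), add 'ab' as idx 4
Step 5: w='bb' (idx 2), next='b' -> output (2, 'b'), add 'bbb' as idx 5


Encoded: [(0, 'b'), (1, 'b'), (0, 'a'), (3, 'b'), (2, 'b')]


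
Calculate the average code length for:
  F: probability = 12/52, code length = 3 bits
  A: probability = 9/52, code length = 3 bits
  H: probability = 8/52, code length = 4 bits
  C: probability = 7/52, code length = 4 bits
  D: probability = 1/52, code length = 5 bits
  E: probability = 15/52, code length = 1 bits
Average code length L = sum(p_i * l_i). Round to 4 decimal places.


Weighted contributions p_i * l_i:
  F: (12/52) * 3 = 36/52
  A: (9/52) * 3 = 27/52
  H: (8/52) * 4 = 32/52
  C: (7/52) * 4 = 28/52
  D: (1/52) * 5 = 5/52
  E: (15/52) * 1 = 15/52
Sum = (36 + 27 + 32 + 28 + 5 + 15)/52 = 143/52

L = 143/52 = 2.7500 bits/symbol


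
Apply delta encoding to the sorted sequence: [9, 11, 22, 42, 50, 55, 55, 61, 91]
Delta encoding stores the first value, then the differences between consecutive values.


First value: 9
Deltas:
  11 - 9 = 2
  22 - 11 = 11
  42 - 22 = 20
  50 - 42 = 8
  55 - 50 = 5
  55 - 55 = 0
  61 - 55 = 6
  91 - 61 = 30


Delta encoded: [9, 2, 11, 20, 8, 5, 0, 6, 30]


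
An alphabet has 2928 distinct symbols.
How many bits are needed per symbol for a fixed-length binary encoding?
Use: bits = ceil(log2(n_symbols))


log2(2928) = 11.5157
Bracket: 2^11 = 2048 < 2928 <= 2^12 = 4096
So ceil(log2(2928)) = 12

bits = ceil(log2(2928)) = ceil(11.5157) = 12 bits


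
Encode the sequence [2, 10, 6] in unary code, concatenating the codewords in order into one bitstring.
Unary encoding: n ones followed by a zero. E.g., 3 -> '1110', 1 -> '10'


Encode each number as n ones followed by a terminating 0:
  2 -> 110 (3 bits)
  10 -> 11111111110 (11 bits)
  6 -> 1111110 (7 bits)
Total length = 3 + 11 + 7 = 21 bits.

Unary([2, 10, 6]) = 110111111111101111110 (21 bits)


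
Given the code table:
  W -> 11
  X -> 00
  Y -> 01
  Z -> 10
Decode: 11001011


Decoding:
11 -> W
00 -> X
10 -> Z
11 -> W


Result: WXZW


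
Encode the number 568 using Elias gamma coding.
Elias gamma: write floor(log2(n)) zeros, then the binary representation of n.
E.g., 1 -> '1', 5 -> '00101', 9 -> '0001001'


num_bits = floor(log2(568)) + 1 = 10
leading_zeros = num_bits - 1 = 9
binary(568) = 1000111000

Elias gamma(568) = '000000000' + '1000111000' = 0000000001000111000 (19 bits)


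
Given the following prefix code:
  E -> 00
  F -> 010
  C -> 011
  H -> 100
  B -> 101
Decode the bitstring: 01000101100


Decoding step by step:
Bits 010 -> F
Bits 00 -> E
Bits 101 -> B
Bits 100 -> H


Decoded message: FEBH


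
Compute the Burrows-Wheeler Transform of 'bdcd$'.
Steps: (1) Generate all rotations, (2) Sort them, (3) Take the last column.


Rotations (sorted):
  0: $bdcd -> last char: d
  1: bdcd$ -> last char: $
  2: cd$bd -> last char: d
  3: d$bdc -> last char: c
  4: dcd$b -> last char: b


BWT = d$dcb


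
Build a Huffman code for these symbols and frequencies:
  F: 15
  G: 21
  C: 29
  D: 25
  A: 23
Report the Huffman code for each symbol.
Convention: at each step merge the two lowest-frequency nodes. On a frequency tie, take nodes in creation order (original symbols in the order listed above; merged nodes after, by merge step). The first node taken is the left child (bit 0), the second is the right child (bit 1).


Huffman tree construction:
Step 1: Merge F(15) + G(21) = 36
Step 2: Merge A(23) + D(25) = 48
Step 3: Merge C(29) + (F+G)(36) = 65
Step 4: Merge (A+D)(48) + (C+(F+G))(65) = 113
Read each symbol's code off the tree from the root (left child = 0, right child = 1).

Codes:
  F: 110 (length 3)
  G: 111 (length 3)
  C: 10 (length 2)
  D: 01 (length 2)
  A: 00 (length 2)
Average code length: 262/113 = 2.3186 bits/symbol


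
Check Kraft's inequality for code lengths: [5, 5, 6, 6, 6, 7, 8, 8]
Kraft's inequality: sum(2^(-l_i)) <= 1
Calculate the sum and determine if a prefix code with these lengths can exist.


Sum = 2^(-5) + 2^(-5) + 2^(-6) + 2^(-6) + 2^(-6) + 2^(-7) + 2^(-8) + 2^(-8)
    = 0.03125 + 0.03125 + 0.015625 + 0.015625 + 0.015625 + 0.0078125 + 0.00390625 + 0.00390625
    = 32/256 = 0.125
Since 0.125 <= 1, Kraft's inequality IS satisfied.
A prefix code with these lengths CAN exist.

Kraft sum = 0.125. Satisfied.


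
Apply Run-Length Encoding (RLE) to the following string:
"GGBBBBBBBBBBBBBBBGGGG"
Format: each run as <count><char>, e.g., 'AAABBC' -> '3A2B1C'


Scanning runs left to right:
  i=0: run of 'G' x 2 -> '2G'
  i=2: run of 'B' x 15 -> '15B'
  i=17: run of 'G' x 4 -> '4G'

RLE = 2G15B4G


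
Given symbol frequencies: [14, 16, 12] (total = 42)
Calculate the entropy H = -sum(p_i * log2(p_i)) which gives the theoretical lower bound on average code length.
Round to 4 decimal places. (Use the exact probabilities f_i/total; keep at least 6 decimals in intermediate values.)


Per-symbol terms -p_i * log2(p_i) with p_i = f_i/42:
  p = 14/42 = 0.333333: log2(p) = -1.584963, -p*log2(p) = 0.528321
  p = 16/42 = 0.380952: log2(p) = -1.392317, -p*log2(p) = 0.530407
  p = 12/42 = 0.285714: log2(p) = -1.807355, -p*log2(p) = 0.516387
H = 0.528321 + 0.530407 + 0.516387 = 1.575115

H = 1.5751 bits/symbol


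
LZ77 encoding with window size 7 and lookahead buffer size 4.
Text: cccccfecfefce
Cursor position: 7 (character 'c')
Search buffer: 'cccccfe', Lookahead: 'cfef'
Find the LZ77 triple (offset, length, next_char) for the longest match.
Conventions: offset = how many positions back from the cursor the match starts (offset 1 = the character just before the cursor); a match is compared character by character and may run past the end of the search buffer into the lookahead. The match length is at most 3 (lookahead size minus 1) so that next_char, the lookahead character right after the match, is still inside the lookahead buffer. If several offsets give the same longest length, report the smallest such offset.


Try each offset into the search buffer:
  offset=1 (pos 6, char 'e'): match length 0
  offset=2 (pos 5, char 'f'): match length 0
  offset=3 (pos 4, char 'c'): match length 3
  offset=4 (pos 3, char 'c'): match length 1
  offset=5 (pos 2, char 'c'): match length 1
  offset=6 (pos 1, char 'c'): match length 1
  offset=7 (pos 0, char 'c'): match length 1
Longest match has length 3 at offset 3.
next_char = character at position 7 + 3 = 10 -> 'f'

Best match: offset=3, length=3 (matching 'cfe' starting at position 4)
LZ77 triple: (3, 3, 'f')


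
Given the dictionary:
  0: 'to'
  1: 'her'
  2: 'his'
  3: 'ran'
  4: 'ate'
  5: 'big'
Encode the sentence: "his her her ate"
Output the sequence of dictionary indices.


Look up each word in the dictionary:
  'his' -> 2
  'her' -> 1
  'her' -> 1
  'ate' -> 4

Encoded: [2, 1, 1, 4]


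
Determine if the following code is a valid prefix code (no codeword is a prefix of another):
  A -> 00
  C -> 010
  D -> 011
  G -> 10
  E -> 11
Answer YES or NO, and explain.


Checking each pair (does one codeword prefix another?):
  A='00' vs C='010': no prefix
  A='00' vs D='011': no prefix
  A='00' vs G='10': no prefix
  A='00' vs E='11': no prefix
  C='010' vs A='00': no prefix
  C='010' vs D='011': no prefix
  C='010' vs G='10': no prefix
  C='010' vs E='11': no prefix
  D='011' vs A='00': no prefix
  D='011' vs C='010': no prefix
  D='011' vs G='10': no prefix
  D='011' vs E='11': no prefix
  G='10' vs A='00': no prefix
  G='10' vs C='010': no prefix
  G='10' vs D='011': no prefix
  G='10' vs E='11': no prefix
  E='11' vs A='00': no prefix
  E='11' vs C='010': no prefix
  E='11' vs D='011': no prefix
  E='11' vs G='10': no prefix
No violation found over all pairs.

YES -- this is a valid prefix code. No codeword is a prefix of any other codeword.


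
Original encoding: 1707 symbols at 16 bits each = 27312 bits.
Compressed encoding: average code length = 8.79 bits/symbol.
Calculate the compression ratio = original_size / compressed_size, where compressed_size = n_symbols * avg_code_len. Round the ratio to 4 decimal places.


original_size = n_symbols * orig_bits = 1707 * 16 = 27312 bits
compressed_size = n_symbols * avg_code_len = 1707 * 8.79 = 15004.53 bits
ratio = original_size / compressed_size = 27312 / 15004.53 = 1.8203

Compression ratio = 1.8203


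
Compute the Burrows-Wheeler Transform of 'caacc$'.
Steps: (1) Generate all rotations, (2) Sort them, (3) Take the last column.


Rotations (sorted):
  0: $caacc -> last char: c
  1: aacc$c -> last char: c
  2: acc$ca -> last char: a
  3: c$caac -> last char: c
  4: caacc$ -> last char: $
  5: cc$caa -> last char: a


BWT = ccac$a


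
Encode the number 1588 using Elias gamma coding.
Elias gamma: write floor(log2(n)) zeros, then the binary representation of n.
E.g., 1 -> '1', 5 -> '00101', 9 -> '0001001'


num_bits = floor(log2(1588)) + 1 = 11
leading_zeros = num_bits - 1 = 10
binary(1588) = 11000110100

Elias gamma(1588) = '0000000000' + '11000110100' = 000000000011000110100 (21 bits)


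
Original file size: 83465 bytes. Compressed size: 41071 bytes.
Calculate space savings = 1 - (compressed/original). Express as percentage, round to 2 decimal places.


ratio = compressed/original = 41071/83465 = 0.492075
savings = 1 - ratio = 1 - 0.492075 = 0.507925
as a percentage: 0.507925 * 100 = 50.79%

Space savings = 1 - 41071/83465 = 50.79%


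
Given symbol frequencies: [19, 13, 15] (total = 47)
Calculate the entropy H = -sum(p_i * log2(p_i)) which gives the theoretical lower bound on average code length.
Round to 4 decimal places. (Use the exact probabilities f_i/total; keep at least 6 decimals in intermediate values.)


Per-symbol terms -p_i * log2(p_i) with p_i = f_i/47:
  p = 19/47 = 0.404255: log2(p) = -1.306661, -p*log2(p) = 0.528225
  p = 13/47 = 0.276596: log2(p) = -1.854149, -p*log2(p) = 0.512850
  p = 15/47 = 0.319149: log2(p) = -1.647698, -p*log2(p) = 0.525861
H = 0.528225 + 0.512850 + 0.525861 = 1.566936

H = 1.5669 bits/symbol


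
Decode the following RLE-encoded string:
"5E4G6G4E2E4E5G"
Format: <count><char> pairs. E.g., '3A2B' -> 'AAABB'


Expanding each <count><char> pair:
  5E -> 'EEEEE'
  4G -> 'GGGG'
  6G -> 'GGGGGG'
  4E -> 'EEEE'
  2E -> 'EE'
  4E -> 'EEEE'
  5G -> 'GGGGG'

Decoded = EEEEEGGGGGGGGGGEEEEEEEEEEGGGGG


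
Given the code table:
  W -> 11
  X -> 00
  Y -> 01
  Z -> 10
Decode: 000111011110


Decoding:
00 -> X
01 -> Y
11 -> W
01 -> Y
11 -> W
10 -> Z


Result: XYWYWZ


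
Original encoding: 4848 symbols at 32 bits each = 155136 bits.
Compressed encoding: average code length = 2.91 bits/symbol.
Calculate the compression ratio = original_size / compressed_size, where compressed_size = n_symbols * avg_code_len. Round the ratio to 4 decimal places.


original_size = n_symbols * orig_bits = 4848 * 32 = 155136 bits
compressed_size = n_symbols * avg_code_len = 4848 * 2.91 = 14107.68 bits
ratio = original_size / compressed_size = 155136 / 14107.68 = 10.9966

Compression ratio = 10.9966


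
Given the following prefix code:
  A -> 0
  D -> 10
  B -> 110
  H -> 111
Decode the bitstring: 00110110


Decoding step by step:
Bits 0 -> A
Bits 0 -> A
Bits 110 -> B
Bits 110 -> B


Decoded message: AABB


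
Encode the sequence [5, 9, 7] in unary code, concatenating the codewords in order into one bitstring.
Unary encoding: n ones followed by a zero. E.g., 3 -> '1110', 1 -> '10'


Encode each number as n ones followed by a terminating 0:
  5 -> 111110 (6 bits)
  9 -> 1111111110 (10 bits)
  7 -> 11111110 (8 bits)
Total length = 6 + 10 + 8 = 24 bits.

Unary([5, 9, 7]) = 111110111111111011111110 (24 bits)


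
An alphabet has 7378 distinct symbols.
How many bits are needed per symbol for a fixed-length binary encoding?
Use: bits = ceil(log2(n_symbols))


log2(7378) = 12.849
Bracket: 2^12 = 4096 < 7378 <= 2^13 = 8192
So ceil(log2(7378)) = 13

bits = ceil(log2(7378)) = ceil(12.849) = 13 bits


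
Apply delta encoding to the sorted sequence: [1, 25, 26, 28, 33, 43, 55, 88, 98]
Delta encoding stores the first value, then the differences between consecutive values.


First value: 1
Deltas:
  25 - 1 = 24
  26 - 25 = 1
  28 - 26 = 2
  33 - 28 = 5
  43 - 33 = 10
  55 - 43 = 12
  88 - 55 = 33
  98 - 88 = 10


Delta encoded: [1, 24, 1, 2, 5, 10, 12, 33, 10]


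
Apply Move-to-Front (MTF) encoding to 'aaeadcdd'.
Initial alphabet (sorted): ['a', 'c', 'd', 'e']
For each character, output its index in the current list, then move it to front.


MTF encoding:
'a': index 0 in ['a', 'c', 'd', 'e'] -> ['a', 'c', 'd', 'e']
'a': index 0 in ['a', 'c', 'd', 'e'] -> ['a', 'c', 'd', 'e']
'e': index 3 in ['a', 'c', 'd', 'e'] -> ['e', 'a', 'c', 'd']
'a': index 1 in ['e', 'a', 'c', 'd'] -> ['a', 'e', 'c', 'd']
'd': index 3 in ['a', 'e', 'c', 'd'] -> ['d', 'a', 'e', 'c']
'c': index 3 in ['d', 'a', 'e', 'c'] -> ['c', 'd', 'a', 'e']
'd': index 1 in ['c', 'd', 'a', 'e'] -> ['d', 'c', 'a', 'e']
'd': index 0 in ['d', 'c', 'a', 'e'] -> ['d', 'c', 'a', 'e']


Output: [0, 0, 3, 1, 3, 3, 1, 0]


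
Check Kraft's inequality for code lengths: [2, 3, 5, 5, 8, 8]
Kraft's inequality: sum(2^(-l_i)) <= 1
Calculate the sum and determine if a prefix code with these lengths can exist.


Sum = 2^(-2) + 2^(-3) + 2^(-5) + 2^(-5) + 2^(-8) + 2^(-8)
    = 0.25 + 0.125 + 0.03125 + 0.03125 + 0.00390625 + 0.00390625
    = 114/256 = 0.4453125
Since 0.4453125 <= 1, Kraft's inequality IS satisfied.
A prefix code with these lengths CAN exist.

Kraft sum = 0.4453125. Satisfied.


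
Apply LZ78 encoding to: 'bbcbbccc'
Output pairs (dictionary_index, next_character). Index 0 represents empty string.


LZ78 encoding steps:
Dictionary: {0: ''}
Step 1: w='' (idx 0), next='b' -> output (0, 'b'), add 'b' as idx 1
Step 2: w='b' (idx 1), next='c' -> output (1, 'c'), add 'bc' as idx 2
Step 3: w='b' (idx 1), next='b' -> output (1, 'b'), add 'bb' as idx 3
Step 4: w='' (idx 0), next='c' -> output (0, 'c'), add 'c' as idx 4
Step 5: w='c' (idx 4), next='c' -> output (4, 'c'), add 'cc' as idx 5


Encoded: [(0, 'b'), (1, 'c'), (1, 'b'), (0, 'c'), (4, 'c')]


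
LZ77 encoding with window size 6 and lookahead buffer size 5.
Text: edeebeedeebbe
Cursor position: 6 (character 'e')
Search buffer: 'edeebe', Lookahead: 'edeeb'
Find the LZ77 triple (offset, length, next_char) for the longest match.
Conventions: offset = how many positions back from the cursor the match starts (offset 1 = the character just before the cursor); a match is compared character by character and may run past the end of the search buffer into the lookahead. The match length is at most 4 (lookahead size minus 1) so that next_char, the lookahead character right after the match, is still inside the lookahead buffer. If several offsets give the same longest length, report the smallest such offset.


Try each offset into the search buffer:
  offset=1 (pos 5, char 'e'): match length 1
  offset=2 (pos 4, char 'b'): match length 0
  offset=3 (pos 3, char 'e'): match length 1
  offset=4 (pos 2, char 'e'): match length 1
  offset=5 (pos 1, char 'd'): match length 0
  offset=6 (pos 0, char 'e'): match length 4
Longest match has length 4 at offset 6.
next_char = character at position 6 + 4 = 10 -> 'b'

Best match: offset=6, length=4 (matching 'edee' starting at position 0)
LZ77 triple: (6, 4, 'b')


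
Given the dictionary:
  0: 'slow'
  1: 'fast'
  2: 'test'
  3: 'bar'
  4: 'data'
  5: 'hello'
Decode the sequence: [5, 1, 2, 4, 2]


Look up each index in the dictionary:
  5 -> 'hello'
  1 -> 'fast'
  2 -> 'test'
  4 -> 'data'
  2 -> 'test'

Decoded: "hello fast test data test"


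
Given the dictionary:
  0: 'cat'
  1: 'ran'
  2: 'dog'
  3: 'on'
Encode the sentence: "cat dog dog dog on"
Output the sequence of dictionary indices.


Look up each word in the dictionary:
  'cat' -> 0
  'dog' -> 2
  'dog' -> 2
  'dog' -> 2
  'on' -> 3

Encoded: [0, 2, 2, 2, 3]


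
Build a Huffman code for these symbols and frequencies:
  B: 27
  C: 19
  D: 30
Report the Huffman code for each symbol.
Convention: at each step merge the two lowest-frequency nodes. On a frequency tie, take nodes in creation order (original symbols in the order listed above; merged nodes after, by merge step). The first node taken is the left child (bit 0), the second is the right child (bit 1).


Huffman tree construction:
Step 1: Merge C(19) + B(27) = 46
Step 2: Merge D(30) + (C+B)(46) = 76
Read each symbol's code off the tree from the root (left child = 0, right child = 1).

Codes:
  B: 11 (length 2)
  C: 10 (length 2)
  D: 0 (length 1)
Average code length: 122/76 = 1.6053 bits/symbol


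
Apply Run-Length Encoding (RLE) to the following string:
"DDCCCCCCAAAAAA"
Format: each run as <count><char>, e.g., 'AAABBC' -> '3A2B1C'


Scanning runs left to right:
  i=0: run of 'D' x 2 -> '2D'
  i=2: run of 'C' x 6 -> '6C'
  i=8: run of 'A' x 6 -> '6A'

RLE = 2D6C6A


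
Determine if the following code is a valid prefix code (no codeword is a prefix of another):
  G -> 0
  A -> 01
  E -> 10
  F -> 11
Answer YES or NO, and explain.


Checking each pair (does one codeword prefix another?):
  G='0' vs A='01': prefix -- VIOLATION

NO -- this is NOT a valid prefix code. G (0) is a prefix of A (01).


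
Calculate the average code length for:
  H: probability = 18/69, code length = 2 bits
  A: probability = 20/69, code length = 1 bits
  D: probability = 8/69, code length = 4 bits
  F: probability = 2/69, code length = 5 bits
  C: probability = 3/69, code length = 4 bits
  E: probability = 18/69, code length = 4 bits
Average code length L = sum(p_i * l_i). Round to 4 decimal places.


Weighted contributions p_i * l_i:
  H: (18/69) * 2 = 36/69
  A: (20/69) * 1 = 20/69
  D: (8/69) * 4 = 32/69
  F: (2/69) * 5 = 10/69
  C: (3/69) * 4 = 12/69
  E: (18/69) * 4 = 72/69
Sum = (36 + 20 + 32 + 10 + 12 + 72)/69 = 182/69

L = 182/69 = 2.6377 bits/symbol


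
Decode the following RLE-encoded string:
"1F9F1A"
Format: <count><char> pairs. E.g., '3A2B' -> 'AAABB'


Expanding each <count><char> pair:
  1F -> 'F'
  9F -> 'FFFFFFFFF'
  1A -> 'A'

Decoded = FFFFFFFFFFA


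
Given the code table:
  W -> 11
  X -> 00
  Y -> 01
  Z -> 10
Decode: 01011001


Decoding:
01 -> Y
01 -> Y
10 -> Z
01 -> Y


Result: YYZY


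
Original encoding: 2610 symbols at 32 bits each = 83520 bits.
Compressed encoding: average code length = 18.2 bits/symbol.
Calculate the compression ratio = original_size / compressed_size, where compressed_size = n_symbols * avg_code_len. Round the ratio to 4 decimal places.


original_size = n_symbols * orig_bits = 2610 * 32 = 83520 bits
compressed_size = n_symbols * avg_code_len = 2610 * 18.2 = 47502.0 bits
ratio = original_size / compressed_size = 83520 / 47502.0 = 1.7582

Compression ratio = 1.7582


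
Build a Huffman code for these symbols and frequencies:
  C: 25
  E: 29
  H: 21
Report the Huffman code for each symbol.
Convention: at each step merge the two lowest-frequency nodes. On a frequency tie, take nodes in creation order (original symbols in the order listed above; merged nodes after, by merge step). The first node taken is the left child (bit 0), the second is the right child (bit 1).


Huffman tree construction:
Step 1: Merge H(21) + C(25) = 46
Step 2: Merge E(29) + (H+C)(46) = 75
Read each symbol's code off the tree from the root (left child = 0, right child = 1).

Codes:
  C: 11 (length 2)
  E: 0 (length 1)
  H: 10 (length 2)
Average code length: 121/75 = 1.6133 bits/symbol


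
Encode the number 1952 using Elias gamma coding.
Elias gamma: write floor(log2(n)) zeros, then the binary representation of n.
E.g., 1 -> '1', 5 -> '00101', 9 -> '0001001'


num_bits = floor(log2(1952)) + 1 = 11
leading_zeros = num_bits - 1 = 10
binary(1952) = 11110100000

Elias gamma(1952) = '0000000000' + '11110100000' = 000000000011110100000 (21 bits)


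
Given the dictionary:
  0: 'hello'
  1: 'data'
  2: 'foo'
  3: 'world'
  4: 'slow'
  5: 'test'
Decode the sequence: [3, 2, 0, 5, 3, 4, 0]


Look up each index in the dictionary:
  3 -> 'world'
  2 -> 'foo'
  0 -> 'hello'
  5 -> 'test'
  3 -> 'world'
  4 -> 'slow'
  0 -> 'hello'

Decoded: "world foo hello test world slow hello"


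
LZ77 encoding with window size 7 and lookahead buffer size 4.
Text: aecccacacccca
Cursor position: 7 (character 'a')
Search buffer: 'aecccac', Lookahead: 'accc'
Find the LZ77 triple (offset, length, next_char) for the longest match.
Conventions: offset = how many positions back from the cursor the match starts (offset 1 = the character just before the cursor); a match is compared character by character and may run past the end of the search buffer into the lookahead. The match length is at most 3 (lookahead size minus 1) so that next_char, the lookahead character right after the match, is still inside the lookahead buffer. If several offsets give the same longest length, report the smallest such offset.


Try each offset into the search buffer:
  offset=1 (pos 6, char 'c'): match length 0
  offset=2 (pos 5, char 'a'): match length 2
  offset=3 (pos 4, char 'c'): match length 0
  offset=4 (pos 3, char 'c'): match length 0
  offset=5 (pos 2, char 'c'): match length 0
  offset=6 (pos 1, char 'e'): match length 0
  offset=7 (pos 0, char 'a'): match length 1
Longest match has length 2 at offset 2.
next_char = character at position 7 + 2 = 9 -> 'c'

Best match: offset=2, length=2 (matching 'ac' starting at position 5)
LZ77 triple: (2, 2, 'c')


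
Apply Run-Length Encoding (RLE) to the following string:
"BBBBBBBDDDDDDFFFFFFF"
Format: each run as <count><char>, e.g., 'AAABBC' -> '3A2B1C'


Scanning runs left to right:
  i=0: run of 'B' x 7 -> '7B'
  i=7: run of 'D' x 6 -> '6D'
  i=13: run of 'F' x 7 -> '7F'

RLE = 7B6D7F


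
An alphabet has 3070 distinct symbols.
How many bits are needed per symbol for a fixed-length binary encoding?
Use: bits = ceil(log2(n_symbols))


log2(3070) = 11.584
Bracket: 2^11 = 2048 < 3070 <= 2^12 = 4096
So ceil(log2(3070)) = 12

bits = ceil(log2(3070)) = ceil(11.584) = 12 bits


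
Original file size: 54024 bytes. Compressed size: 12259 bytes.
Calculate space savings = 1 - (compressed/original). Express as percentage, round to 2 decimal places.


ratio = compressed/original = 12259/54024 = 0.226918
savings = 1 - ratio = 1 - 0.226918 = 0.773082
as a percentage: 0.773082 * 100 = 77.31%

Space savings = 1 - 12259/54024 = 77.31%


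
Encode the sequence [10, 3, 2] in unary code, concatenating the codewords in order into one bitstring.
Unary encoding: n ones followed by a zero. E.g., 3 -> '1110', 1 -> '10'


Encode each number as n ones followed by a terminating 0:
  10 -> 11111111110 (11 bits)
  3 -> 1110 (4 bits)
  2 -> 110 (3 bits)
Total length = 11 + 4 + 3 = 18 bits.

Unary([10, 3, 2]) = 111111111101110110 (18 bits)


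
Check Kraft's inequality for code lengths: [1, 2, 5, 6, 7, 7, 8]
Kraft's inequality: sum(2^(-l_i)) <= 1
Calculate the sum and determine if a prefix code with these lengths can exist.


Sum = 2^(-1) + 2^(-2) + 2^(-5) + 2^(-6) + 2^(-7) + 2^(-7) + 2^(-8)
    = 0.5 + 0.25 + 0.03125 + 0.015625 + 0.0078125 + 0.0078125 + 0.00390625
    = 209/256 = 0.81640625
Since 0.81640625 <= 1, Kraft's inequality IS satisfied.
A prefix code with these lengths CAN exist.

Kraft sum = 0.81640625. Satisfied.


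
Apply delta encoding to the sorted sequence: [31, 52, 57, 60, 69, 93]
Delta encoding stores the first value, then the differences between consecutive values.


First value: 31
Deltas:
  52 - 31 = 21
  57 - 52 = 5
  60 - 57 = 3
  69 - 60 = 9
  93 - 69 = 24


Delta encoded: [31, 21, 5, 3, 9, 24]


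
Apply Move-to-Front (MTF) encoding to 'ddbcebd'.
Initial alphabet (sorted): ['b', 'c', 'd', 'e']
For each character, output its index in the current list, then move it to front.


MTF encoding:
'd': index 2 in ['b', 'c', 'd', 'e'] -> ['d', 'b', 'c', 'e']
'd': index 0 in ['d', 'b', 'c', 'e'] -> ['d', 'b', 'c', 'e']
'b': index 1 in ['d', 'b', 'c', 'e'] -> ['b', 'd', 'c', 'e']
'c': index 2 in ['b', 'd', 'c', 'e'] -> ['c', 'b', 'd', 'e']
'e': index 3 in ['c', 'b', 'd', 'e'] -> ['e', 'c', 'b', 'd']
'b': index 2 in ['e', 'c', 'b', 'd'] -> ['b', 'e', 'c', 'd']
'd': index 3 in ['b', 'e', 'c', 'd'] -> ['d', 'b', 'e', 'c']


Output: [2, 0, 1, 2, 3, 2, 3]


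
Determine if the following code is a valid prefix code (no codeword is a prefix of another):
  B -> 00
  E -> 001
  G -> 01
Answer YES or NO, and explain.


Checking each pair (does one codeword prefix another?):
  B='00' vs E='001': prefix -- VIOLATION

NO -- this is NOT a valid prefix code. B (00) is a prefix of E (001).


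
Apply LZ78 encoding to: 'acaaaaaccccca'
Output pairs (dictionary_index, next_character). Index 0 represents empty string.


LZ78 encoding steps:
Dictionary: {0: ''}
Step 1: w='' (idx 0), next='a' -> output (0, 'a'), add 'a' as idx 1
Step 2: w='' (idx 0), next='c' -> output (0, 'c'), add 'c' as idx 2
Step 3: w='a' (idx 1), next='a' -> output (1, 'a'), add 'aa' as idx 3
Step 4: w='aa' (idx 3), next='a' -> output (3, 'a'), add 'aaa' as idx 4
Step 5: w='c' (idx 2), next='c' -> output (2, 'c'), add 'cc' as idx 5
Step 6: w='cc' (idx 5), next='c' -> output (5, 'c'), add 'ccc' as idx 6
Step 7: w='a' (idx 1), end of input -> output (1, '')


Encoded: [(0, 'a'), (0, 'c'), (1, 'a'), (3, 'a'), (2, 'c'), (5, 'c'), (1, '')]


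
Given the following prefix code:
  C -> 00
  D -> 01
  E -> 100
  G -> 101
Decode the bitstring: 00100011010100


Decoding step by step:
Bits 00 -> C
Bits 100 -> E
Bits 01 -> D
Bits 101 -> G
Bits 01 -> D
Bits 00 -> C


Decoded message: CEDGDC


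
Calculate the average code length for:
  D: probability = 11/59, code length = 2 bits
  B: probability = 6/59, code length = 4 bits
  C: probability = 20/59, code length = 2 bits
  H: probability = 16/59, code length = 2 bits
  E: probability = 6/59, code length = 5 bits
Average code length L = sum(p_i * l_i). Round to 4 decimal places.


Weighted contributions p_i * l_i:
  D: (11/59) * 2 = 22/59
  B: (6/59) * 4 = 24/59
  C: (20/59) * 2 = 40/59
  H: (16/59) * 2 = 32/59
  E: (6/59) * 5 = 30/59
Sum = (22 + 24 + 40 + 32 + 30)/59 = 148/59

L = 148/59 = 2.5085 bits/symbol


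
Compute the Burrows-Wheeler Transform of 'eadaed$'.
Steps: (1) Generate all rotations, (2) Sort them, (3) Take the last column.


Rotations (sorted):
  0: $eadaed -> last char: d
  1: adaed$e -> last char: e
  2: aed$ead -> last char: d
  3: d$eadae -> last char: e
  4: daed$ea -> last char: a
  5: eadaed$ -> last char: $
  6: ed$eada -> last char: a


BWT = dedea$a


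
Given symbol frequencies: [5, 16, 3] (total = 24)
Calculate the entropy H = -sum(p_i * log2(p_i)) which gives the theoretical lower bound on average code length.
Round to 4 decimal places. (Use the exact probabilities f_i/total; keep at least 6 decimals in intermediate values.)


Per-symbol terms -p_i * log2(p_i) with p_i = f_i/24:
  p = 5/24 = 0.208333: log2(p) = -2.263034, -p*log2(p) = 0.471466
  p = 16/24 = 0.666667: log2(p) = -0.584963, -p*log2(p) = 0.389975
  p = 3/24 = 0.125000: log2(p) = -3.000000, -p*log2(p) = 0.375000
H = 0.471466 + 0.389975 + 0.375000 = 1.236441

H = 1.2364 bits/symbol


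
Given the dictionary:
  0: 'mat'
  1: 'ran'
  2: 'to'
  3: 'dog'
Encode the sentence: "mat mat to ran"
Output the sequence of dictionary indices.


Look up each word in the dictionary:
  'mat' -> 0
  'mat' -> 0
  'to' -> 2
  'ran' -> 1

Encoded: [0, 0, 2, 1]


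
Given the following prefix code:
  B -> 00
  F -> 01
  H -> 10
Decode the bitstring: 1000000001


Decoding step by step:
Bits 10 -> H
Bits 00 -> B
Bits 00 -> B
Bits 00 -> B
Bits 01 -> F


Decoded message: HBBBF
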